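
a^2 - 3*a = a*(a - 3)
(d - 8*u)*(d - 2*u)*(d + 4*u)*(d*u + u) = d^4*u - 6*d^3*u^2 + d^3*u - 24*d^2*u^3 - 6*d^2*u^2 + 64*d*u^4 - 24*d*u^3 + 64*u^4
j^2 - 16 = (j - 4)*(j + 4)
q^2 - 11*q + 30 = (q - 6)*(q - 5)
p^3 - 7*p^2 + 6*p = p*(p - 6)*(p - 1)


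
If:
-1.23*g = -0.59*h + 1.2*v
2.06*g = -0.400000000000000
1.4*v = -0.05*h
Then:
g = -0.19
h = -0.38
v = 0.01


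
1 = 1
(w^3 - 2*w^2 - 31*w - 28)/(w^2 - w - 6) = (-w^3 + 2*w^2 + 31*w + 28)/(-w^2 + w + 6)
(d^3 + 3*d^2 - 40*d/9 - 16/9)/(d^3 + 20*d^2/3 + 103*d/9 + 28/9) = (3*d - 4)/(3*d + 7)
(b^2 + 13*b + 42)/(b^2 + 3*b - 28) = (b + 6)/(b - 4)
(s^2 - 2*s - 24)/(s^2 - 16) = (s - 6)/(s - 4)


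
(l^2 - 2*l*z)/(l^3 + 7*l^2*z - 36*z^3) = l/(l^2 + 9*l*z + 18*z^2)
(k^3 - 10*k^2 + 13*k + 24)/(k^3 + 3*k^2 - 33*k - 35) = (k^2 - 11*k + 24)/(k^2 + 2*k - 35)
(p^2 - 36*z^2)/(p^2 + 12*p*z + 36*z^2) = (p - 6*z)/(p + 6*z)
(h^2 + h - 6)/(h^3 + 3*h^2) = (h - 2)/h^2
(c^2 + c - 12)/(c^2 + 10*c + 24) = (c - 3)/(c + 6)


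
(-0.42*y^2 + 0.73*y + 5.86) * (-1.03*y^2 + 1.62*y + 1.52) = 0.4326*y^4 - 1.4323*y^3 - 5.4916*y^2 + 10.6028*y + 8.9072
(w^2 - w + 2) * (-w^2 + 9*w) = -w^4 + 10*w^3 - 11*w^2 + 18*w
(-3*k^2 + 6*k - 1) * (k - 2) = -3*k^3 + 12*k^2 - 13*k + 2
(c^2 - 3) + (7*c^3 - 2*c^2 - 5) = 7*c^3 - c^2 - 8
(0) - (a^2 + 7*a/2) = -a^2 - 7*a/2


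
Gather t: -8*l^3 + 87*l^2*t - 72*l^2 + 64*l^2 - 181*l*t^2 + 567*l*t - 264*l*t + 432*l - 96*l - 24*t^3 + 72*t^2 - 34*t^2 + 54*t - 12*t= -8*l^3 - 8*l^2 + 336*l - 24*t^3 + t^2*(38 - 181*l) + t*(87*l^2 + 303*l + 42)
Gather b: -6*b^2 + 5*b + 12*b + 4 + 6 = -6*b^2 + 17*b + 10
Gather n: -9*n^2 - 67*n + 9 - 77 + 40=-9*n^2 - 67*n - 28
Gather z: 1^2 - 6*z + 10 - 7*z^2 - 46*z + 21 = -7*z^2 - 52*z + 32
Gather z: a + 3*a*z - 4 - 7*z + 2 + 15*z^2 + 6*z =a + 15*z^2 + z*(3*a - 1) - 2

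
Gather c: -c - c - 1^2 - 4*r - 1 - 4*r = -2*c - 8*r - 2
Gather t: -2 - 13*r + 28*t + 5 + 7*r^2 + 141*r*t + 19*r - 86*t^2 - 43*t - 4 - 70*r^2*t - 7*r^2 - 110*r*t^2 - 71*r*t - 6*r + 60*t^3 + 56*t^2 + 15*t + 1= 60*t^3 + t^2*(-110*r - 30) + t*(-70*r^2 + 70*r)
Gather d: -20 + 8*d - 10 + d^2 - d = d^2 + 7*d - 30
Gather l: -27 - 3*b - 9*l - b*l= -3*b + l*(-b - 9) - 27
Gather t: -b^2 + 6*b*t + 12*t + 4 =-b^2 + t*(6*b + 12) + 4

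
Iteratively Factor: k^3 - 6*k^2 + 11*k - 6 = (k - 3)*(k^2 - 3*k + 2) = (k - 3)*(k - 2)*(k - 1)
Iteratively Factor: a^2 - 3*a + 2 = (a - 1)*(a - 2)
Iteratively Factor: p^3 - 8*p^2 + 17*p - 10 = (p - 5)*(p^2 - 3*p + 2) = (p - 5)*(p - 1)*(p - 2)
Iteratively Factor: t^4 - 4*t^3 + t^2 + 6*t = (t)*(t^3 - 4*t^2 + t + 6) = t*(t + 1)*(t^2 - 5*t + 6) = t*(t - 2)*(t + 1)*(t - 3)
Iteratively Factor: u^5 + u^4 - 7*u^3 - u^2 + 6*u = (u)*(u^4 + u^3 - 7*u^2 - u + 6) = u*(u + 3)*(u^3 - 2*u^2 - u + 2) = u*(u - 2)*(u + 3)*(u^2 - 1) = u*(u - 2)*(u - 1)*(u + 3)*(u + 1)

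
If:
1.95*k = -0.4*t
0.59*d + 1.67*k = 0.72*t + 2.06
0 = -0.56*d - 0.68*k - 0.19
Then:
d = -0.95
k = 0.51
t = -2.47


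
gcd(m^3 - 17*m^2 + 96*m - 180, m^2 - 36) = m - 6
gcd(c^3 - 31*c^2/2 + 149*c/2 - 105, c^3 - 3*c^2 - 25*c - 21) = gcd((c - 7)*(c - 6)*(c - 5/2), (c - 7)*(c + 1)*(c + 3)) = c - 7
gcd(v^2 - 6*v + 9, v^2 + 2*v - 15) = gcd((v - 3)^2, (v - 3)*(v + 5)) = v - 3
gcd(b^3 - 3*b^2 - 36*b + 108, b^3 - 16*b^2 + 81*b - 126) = b^2 - 9*b + 18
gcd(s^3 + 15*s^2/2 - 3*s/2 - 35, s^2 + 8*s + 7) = s + 7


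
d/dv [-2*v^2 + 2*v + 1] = 2 - 4*v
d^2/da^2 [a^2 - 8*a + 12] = 2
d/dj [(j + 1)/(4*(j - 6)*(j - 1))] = (-j^2 - 2*j + 13)/(4*(j^4 - 14*j^3 + 61*j^2 - 84*j + 36))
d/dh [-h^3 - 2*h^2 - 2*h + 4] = -3*h^2 - 4*h - 2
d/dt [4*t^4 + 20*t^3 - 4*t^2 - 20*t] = 16*t^3 + 60*t^2 - 8*t - 20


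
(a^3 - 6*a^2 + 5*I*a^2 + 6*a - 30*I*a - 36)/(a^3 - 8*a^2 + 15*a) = (a^3 + a^2*(-6 + 5*I) + 6*a*(1 - 5*I) - 36)/(a*(a^2 - 8*a + 15))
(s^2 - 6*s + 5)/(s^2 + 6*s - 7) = (s - 5)/(s + 7)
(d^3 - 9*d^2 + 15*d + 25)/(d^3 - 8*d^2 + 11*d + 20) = (d - 5)/(d - 4)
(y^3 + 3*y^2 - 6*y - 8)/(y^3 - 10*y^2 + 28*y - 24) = (y^2 + 5*y + 4)/(y^2 - 8*y + 12)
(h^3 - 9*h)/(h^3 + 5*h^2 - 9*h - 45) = h/(h + 5)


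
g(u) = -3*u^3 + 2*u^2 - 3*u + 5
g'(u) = -9*u^2 + 4*u - 3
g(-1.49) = 23.83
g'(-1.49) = -28.94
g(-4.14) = 264.57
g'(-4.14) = -173.82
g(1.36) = -2.93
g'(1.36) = -14.21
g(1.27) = -1.73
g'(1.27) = -12.44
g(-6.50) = 932.88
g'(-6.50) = -409.25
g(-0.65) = 8.62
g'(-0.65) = -9.40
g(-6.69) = 1012.84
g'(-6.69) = -432.56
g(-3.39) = 155.03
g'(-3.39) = -119.99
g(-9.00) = 2381.00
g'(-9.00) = -768.00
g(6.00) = -589.00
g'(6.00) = -303.00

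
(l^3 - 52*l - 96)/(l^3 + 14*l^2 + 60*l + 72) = (l - 8)/(l + 6)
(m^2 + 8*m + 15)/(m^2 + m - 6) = (m + 5)/(m - 2)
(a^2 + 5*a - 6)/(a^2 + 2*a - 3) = (a + 6)/(a + 3)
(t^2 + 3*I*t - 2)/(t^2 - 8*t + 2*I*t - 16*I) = (t + I)/(t - 8)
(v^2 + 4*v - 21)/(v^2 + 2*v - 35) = (v - 3)/(v - 5)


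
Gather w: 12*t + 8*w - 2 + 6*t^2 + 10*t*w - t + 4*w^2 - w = 6*t^2 + 11*t + 4*w^2 + w*(10*t + 7) - 2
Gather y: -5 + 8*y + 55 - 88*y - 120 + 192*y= 112*y - 70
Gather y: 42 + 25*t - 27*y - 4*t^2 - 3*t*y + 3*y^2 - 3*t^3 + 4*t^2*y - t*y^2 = -3*t^3 - 4*t^2 + 25*t + y^2*(3 - t) + y*(4*t^2 - 3*t - 27) + 42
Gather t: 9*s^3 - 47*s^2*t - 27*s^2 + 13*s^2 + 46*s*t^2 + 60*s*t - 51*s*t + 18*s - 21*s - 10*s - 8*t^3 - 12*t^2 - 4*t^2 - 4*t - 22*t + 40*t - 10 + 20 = 9*s^3 - 14*s^2 - 13*s - 8*t^3 + t^2*(46*s - 16) + t*(-47*s^2 + 9*s + 14) + 10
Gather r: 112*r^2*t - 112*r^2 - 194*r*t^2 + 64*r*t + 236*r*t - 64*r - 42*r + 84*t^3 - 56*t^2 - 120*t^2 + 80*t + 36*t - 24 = r^2*(112*t - 112) + r*(-194*t^2 + 300*t - 106) + 84*t^3 - 176*t^2 + 116*t - 24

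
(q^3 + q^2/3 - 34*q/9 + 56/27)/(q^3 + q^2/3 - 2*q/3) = (q^2 + q - 28/9)/(q*(q + 1))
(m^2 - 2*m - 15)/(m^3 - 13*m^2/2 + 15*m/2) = 2*(m + 3)/(m*(2*m - 3))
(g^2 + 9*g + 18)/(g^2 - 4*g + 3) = (g^2 + 9*g + 18)/(g^2 - 4*g + 3)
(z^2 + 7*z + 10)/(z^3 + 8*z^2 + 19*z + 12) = (z^2 + 7*z + 10)/(z^3 + 8*z^2 + 19*z + 12)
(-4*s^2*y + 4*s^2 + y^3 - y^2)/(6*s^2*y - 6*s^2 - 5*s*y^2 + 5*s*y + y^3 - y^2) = (2*s + y)/(-3*s + y)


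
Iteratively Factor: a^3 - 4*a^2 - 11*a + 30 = (a - 2)*(a^2 - 2*a - 15) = (a - 5)*(a - 2)*(a + 3)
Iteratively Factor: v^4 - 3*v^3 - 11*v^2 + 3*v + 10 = (v + 2)*(v^3 - 5*v^2 - v + 5) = (v - 5)*(v + 2)*(v^2 - 1) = (v - 5)*(v - 1)*(v + 2)*(v + 1)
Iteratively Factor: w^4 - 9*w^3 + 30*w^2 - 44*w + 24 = (w - 2)*(w^3 - 7*w^2 + 16*w - 12) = (w - 2)^2*(w^2 - 5*w + 6) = (w - 3)*(w - 2)^2*(w - 2)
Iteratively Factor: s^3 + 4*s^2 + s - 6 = (s - 1)*(s^2 + 5*s + 6) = (s - 1)*(s + 2)*(s + 3)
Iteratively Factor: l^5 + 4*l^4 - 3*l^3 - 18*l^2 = (l - 2)*(l^4 + 6*l^3 + 9*l^2) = l*(l - 2)*(l^3 + 6*l^2 + 9*l) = l*(l - 2)*(l + 3)*(l^2 + 3*l) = l^2*(l - 2)*(l + 3)*(l + 3)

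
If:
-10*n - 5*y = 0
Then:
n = -y/2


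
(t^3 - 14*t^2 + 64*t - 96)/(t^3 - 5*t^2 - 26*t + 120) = (t - 4)/(t + 5)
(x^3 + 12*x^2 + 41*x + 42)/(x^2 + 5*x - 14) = (x^2 + 5*x + 6)/(x - 2)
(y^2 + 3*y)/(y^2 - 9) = y/(y - 3)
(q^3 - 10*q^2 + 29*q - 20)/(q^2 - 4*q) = q - 6 + 5/q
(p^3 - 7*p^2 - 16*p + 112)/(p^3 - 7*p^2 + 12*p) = (p^2 - 3*p - 28)/(p*(p - 3))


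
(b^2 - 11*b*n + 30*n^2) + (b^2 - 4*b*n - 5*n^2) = 2*b^2 - 15*b*n + 25*n^2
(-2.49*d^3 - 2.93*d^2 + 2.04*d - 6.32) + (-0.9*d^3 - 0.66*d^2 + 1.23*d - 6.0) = -3.39*d^3 - 3.59*d^2 + 3.27*d - 12.32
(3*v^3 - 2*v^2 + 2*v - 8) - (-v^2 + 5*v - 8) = 3*v^3 - v^2 - 3*v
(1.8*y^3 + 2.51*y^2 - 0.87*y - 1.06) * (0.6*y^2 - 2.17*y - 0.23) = 1.08*y^5 - 2.4*y^4 - 6.3827*y^3 + 0.6746*y^2 + 2.5003*y + 0.2438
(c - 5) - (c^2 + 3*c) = -c^2 - 2*c - 5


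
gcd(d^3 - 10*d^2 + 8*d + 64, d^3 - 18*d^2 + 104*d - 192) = d^2 - 12*d + 32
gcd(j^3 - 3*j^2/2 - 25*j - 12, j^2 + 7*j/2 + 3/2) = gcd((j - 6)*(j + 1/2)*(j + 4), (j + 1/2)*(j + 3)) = j + 1/2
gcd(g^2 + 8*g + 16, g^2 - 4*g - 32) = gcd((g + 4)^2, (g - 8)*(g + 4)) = g + 4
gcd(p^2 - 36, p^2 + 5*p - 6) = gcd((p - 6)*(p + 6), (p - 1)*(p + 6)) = p + 6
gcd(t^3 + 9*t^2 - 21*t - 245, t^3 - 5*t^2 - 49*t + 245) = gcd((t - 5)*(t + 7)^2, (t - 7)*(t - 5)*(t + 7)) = t^2 + 2*t - 35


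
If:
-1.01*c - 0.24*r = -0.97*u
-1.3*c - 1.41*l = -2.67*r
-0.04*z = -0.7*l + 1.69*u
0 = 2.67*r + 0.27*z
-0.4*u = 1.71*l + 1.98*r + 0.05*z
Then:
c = 0.00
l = 0.00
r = 0.00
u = 0.00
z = 0.00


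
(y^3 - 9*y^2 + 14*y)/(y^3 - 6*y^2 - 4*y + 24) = y*(y - 7)/(y^2 - 4*y - 12)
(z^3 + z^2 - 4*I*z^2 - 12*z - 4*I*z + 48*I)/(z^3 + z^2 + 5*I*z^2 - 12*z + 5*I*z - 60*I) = (z - 4*I)/(z + 5*I)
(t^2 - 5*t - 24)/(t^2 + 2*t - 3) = (t - 8)/(t - 1)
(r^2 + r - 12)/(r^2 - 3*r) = (r + 4)/r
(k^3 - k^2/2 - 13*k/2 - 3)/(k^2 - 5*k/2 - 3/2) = k + 2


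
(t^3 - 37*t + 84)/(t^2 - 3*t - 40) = (-t^3 + 37*t - 84)/(-t^2 + 3*t + 40)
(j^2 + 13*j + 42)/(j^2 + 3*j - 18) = (j + 7)/(j - 3)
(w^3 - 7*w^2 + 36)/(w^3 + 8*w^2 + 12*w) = (w^2 - 9*w + 18)/(w*(w + 6))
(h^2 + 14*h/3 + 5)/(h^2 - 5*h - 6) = (h^2 + 14*h/3 + 5)/(h^2 - 5*h - 6)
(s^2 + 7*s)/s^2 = (s + 7)/s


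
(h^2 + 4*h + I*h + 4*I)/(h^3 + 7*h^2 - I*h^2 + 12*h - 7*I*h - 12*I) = (h + I)/(h^2 + h*(3 - I) - 3*I)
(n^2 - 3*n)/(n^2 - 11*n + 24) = n/(n - 8)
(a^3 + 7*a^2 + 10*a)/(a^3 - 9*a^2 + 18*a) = (a^2 + 7*a + 10)/(a^2 - 9*a + 18)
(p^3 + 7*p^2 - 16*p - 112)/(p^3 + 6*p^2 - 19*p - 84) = (p + 4)/(p + 3)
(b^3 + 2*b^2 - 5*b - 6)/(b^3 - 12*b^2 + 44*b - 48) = (b^2 + 4*b + 3)/(b^2 - 10*b + 24)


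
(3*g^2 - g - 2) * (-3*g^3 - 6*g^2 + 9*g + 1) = -9*g^5 - 15*g^4 + 39*g^3 + 6*g^2 - 19*g - 2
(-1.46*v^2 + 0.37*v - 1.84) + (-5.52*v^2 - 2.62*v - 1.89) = -6.98*v^2 - 2.25*v - 3.73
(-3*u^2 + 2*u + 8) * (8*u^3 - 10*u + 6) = -24*u^5 + 16*u^4 + 94*u^3 - 38*u^2 - 68*u + 48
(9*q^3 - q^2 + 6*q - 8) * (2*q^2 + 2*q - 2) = 18*q^5 + 16*q^4 - 8*q^3 - 2*q^2 - 28*q + 16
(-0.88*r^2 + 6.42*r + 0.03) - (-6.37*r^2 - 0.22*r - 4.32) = 5.49*r^2 + 6.64*r + 4.35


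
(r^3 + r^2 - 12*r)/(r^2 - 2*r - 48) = r*(-r^2 - r + 12)/(-r^2 + 2*r + 48)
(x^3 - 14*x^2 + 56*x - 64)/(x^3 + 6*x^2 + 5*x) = (x^3 - 14*x^2 + 56*x - 64)/(x*(x^2 + 6*x + 5))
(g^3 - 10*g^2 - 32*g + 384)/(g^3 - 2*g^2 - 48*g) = (g - 8)/g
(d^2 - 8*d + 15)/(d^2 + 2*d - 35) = (d - 3)/(d + 7)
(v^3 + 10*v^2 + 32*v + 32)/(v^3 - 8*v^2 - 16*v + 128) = (v^2 + 6*v + 8)/(v^2 - 12*v + 32)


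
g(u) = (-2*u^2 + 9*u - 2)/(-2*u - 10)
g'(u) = (9 - 4*u)/(-2*u - 10) + 2*(-2*u^2 + 9*u - 2)/(-2*u - 10)^2 = (u^2 + 10*u - 47/2)/(u^2 + 10*u + 25)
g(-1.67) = 3.39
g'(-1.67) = -3.37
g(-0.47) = 0.74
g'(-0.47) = -1.36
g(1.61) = -0.55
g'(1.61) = -0.11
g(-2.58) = 7.96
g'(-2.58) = -7.28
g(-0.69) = 1.06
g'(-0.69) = -1.61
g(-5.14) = -361.07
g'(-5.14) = -2473.49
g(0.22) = 0.01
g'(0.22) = -0.78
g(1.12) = -0.46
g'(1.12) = -0.29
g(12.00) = 5.35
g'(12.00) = 0.83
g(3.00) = -0.44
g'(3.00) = 0.24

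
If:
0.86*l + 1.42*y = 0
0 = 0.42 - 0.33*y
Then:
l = -2.10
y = 1.27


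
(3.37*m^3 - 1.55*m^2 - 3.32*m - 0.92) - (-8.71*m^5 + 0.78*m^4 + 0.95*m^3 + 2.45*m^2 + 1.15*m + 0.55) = 8.71*m^5 - 0.78*m^4 + 2.42*m^3 - 4.0*m^2 - 4.47*m - 1.47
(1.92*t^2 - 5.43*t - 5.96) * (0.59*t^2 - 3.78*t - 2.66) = 1.1328*t^4 - 10.4613*t^3 + 11.9018*t^2 + 36.9726*t + 15.8536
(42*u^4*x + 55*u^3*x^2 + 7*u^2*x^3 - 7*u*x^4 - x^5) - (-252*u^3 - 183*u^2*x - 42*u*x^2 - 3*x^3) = 42*u^4*x + 55*u^3*x^2 + 252*u^3 + 7*u^2*x^3 + 183*u^2*x - 7*u*x^4 + 42*u*x^2 - x^5 + 3*x^3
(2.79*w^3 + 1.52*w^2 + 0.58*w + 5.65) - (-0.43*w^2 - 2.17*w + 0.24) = 2.79*w^3 + 1.95*w^2 + 2.75*w + 5.41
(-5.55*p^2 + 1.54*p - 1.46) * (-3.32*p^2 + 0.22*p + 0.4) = 18.426*p^4 - 6.3338*p^3 + 2.966*p^2 + 0.2948*p - 0.584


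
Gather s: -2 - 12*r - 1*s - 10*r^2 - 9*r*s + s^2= -10*r^2 - 12*r + s^2 + s*(-9*r - 1) - 2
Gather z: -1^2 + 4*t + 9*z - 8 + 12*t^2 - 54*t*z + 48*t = 12*t^2 + 52*t + z*(9 - 54*t) - 9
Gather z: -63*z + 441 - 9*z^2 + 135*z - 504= -9*z^2 + 72*z - 63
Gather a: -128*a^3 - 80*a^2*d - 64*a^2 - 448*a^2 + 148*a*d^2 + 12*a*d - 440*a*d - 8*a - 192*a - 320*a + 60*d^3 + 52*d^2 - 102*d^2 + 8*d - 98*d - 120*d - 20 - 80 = -128*a^3 + a^2*(-80*d - 512) + a*(148*d^2 - 428*d - 520) + 60*d^3 - 50*d^2 - 210*d - 100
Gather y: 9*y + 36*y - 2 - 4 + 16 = 45*y + 10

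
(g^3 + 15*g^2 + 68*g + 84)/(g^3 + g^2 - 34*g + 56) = (g^2 + 8*g + 12)/(g^2 - 6*g + 8)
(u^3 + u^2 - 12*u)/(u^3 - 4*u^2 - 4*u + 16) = u*(u^2 + u - 12)/(u^3 - 4*u^2 - 4*u + 16)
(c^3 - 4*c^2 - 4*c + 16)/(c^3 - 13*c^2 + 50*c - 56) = (c + 2)/(c - 7)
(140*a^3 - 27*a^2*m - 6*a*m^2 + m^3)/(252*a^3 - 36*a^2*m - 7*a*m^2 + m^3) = (20*a^2 - a*m - m^2)/(36*a^2 - m^2)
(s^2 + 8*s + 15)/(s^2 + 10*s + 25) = (s + 3)/(s + 5)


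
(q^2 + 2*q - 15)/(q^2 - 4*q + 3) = (q + 5)/(q - 1)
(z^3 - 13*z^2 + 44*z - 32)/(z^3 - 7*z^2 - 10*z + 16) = (z - 4)/(z + 2)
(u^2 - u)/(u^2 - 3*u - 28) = u*(1 - u)/(-u^2 + 3*u + 28)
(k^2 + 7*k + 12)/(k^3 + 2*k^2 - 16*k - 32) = (k + 3)/(k^2 - 2*k - 8)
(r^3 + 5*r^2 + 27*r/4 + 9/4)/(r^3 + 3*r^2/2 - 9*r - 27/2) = (r + 1/2)/(r - 3)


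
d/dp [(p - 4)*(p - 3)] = 2*p - 7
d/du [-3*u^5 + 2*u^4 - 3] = u^3*(8 - 15*u)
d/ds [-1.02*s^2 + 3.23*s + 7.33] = 3.23 - 2.04*s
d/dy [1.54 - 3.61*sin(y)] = -3.61*cos(y)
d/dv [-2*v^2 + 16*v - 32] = 16 - 4*v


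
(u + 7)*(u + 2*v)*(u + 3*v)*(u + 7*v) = u^4 + 12*u^3*v + 7*u^3 + 41*u^2*v^2 + 84*u^2*v + 42*u*v^3 + 287*u*v^2 + 294*v^3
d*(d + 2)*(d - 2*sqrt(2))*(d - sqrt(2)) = d^4 - 3*sqrt(2)*d^3 + 2*d^3 - 6*sqrt(2)*d^2 + 4*d^2 + 8*d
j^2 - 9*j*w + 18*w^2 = (j - 6*w)*(j - 3*w)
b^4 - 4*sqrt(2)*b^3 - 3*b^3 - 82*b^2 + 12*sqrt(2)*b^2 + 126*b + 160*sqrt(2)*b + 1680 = (b - 8)*(b + 5)*(b - 7*sqrt(2))*(b + 3*sqrt(2))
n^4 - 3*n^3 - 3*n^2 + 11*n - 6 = (n - 3)*(n - 1)^2*(n + 2)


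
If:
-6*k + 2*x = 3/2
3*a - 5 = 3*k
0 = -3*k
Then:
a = 5/3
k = 0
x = 3/4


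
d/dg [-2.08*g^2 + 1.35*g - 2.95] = 1.35 - 4.16*g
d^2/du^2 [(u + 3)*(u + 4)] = 2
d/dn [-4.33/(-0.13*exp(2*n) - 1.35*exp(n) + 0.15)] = (-1.1258*exp(n) - 5.8455)*exp(n)/(0.13*exp(2*n) + 1.35*exp(n) - 0.15)^2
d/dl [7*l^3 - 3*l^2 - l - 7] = 21*l^2 - 6*l - 1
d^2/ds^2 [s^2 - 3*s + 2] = 2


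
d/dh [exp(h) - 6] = exp(h)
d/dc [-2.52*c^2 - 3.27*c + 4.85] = -5.04*c - 3.27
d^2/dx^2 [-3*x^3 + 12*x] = -18*x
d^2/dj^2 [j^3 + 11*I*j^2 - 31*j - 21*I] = 6*j + 22*I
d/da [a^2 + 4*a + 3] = 2*a + 4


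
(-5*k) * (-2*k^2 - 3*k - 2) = 10*k^3 + 15*k^2 + 10*k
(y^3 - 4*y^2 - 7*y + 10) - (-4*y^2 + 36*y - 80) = y^3 - 43*y + 90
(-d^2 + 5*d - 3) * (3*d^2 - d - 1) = -3*d^4 + 16*d^3 - 13*d^2 - 2*d + 3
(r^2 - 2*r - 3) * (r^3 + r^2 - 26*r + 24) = r^5 - r^4 - 31*r^3 + 73*r^2 + 30*r - 72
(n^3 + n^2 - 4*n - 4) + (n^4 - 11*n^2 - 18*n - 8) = n^4 + n^3 - 10*n^2 - 22*n - 12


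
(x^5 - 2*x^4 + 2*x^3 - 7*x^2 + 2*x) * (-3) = -3*x^5 + 6*x^4 - 6*x^3 + 21*x^2 - 6*x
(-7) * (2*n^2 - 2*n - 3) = -14*n^2 + 14*n + 21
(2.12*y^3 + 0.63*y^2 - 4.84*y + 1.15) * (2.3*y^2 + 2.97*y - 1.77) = 4.876*y^5 + 7.7454*y^4 - 13.0133*y^3 - 12.8449*y^2 + 11.9823*y - 2.0355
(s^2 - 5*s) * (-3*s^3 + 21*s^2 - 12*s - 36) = -3*s^5 + 36*s^4 - 117*s^3 + 24*s^2 + 180*s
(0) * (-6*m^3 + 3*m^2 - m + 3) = 0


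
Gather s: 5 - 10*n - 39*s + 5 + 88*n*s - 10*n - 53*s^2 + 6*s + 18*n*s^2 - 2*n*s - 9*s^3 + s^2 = -20*n - 9*s^3 + s^2*(18*n - 52) + s*(86*n - 33) + 10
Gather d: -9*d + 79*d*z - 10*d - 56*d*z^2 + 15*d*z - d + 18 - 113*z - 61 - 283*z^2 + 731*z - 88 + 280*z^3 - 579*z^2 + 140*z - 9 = d*(-56*z^2 + 94*z - 20) + 280*z^3 - 862*z^2 + 758*z - 140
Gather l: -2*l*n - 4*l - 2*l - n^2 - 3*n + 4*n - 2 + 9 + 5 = l*(-2*n - 6) - n^2 + n + 12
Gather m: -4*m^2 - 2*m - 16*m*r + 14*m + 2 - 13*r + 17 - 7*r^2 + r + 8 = -4*m^2 + m*(12 - 16*r) - 7*r^2 - 12*r + 27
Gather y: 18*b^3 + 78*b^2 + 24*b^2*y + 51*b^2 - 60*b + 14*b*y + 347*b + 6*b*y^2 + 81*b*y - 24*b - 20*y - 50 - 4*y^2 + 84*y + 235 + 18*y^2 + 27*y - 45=18*b^3 + 129*b^2 + 263*b + y^2*(6*b + 14) + y*(24*b^2 + 95*b + 91) + 140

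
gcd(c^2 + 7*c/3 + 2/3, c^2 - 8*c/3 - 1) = c + 1/3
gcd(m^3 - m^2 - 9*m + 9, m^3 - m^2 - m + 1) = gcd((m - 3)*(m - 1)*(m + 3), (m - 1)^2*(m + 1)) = m - 1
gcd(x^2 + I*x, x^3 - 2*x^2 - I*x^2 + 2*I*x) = x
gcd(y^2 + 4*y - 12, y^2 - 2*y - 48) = y + 6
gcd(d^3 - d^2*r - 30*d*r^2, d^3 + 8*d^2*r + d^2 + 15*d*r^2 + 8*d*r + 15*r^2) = d + 5*r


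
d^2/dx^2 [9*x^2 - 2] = 18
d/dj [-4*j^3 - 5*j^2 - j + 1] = -12*j^2 - 10*j - 1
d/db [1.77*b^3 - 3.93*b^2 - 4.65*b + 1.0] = 5.31*b^2 - 7.86*b - 4.65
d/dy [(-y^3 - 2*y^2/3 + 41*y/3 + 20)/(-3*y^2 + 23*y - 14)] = (9*y^4 - 138*y^3 + 203*y^2 + 416*y - 1954)/(3*(9*y^4 - 138*y^3 + 613*y^2 - 644*y + 196))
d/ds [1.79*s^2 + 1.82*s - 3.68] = 3.58*s + 1.82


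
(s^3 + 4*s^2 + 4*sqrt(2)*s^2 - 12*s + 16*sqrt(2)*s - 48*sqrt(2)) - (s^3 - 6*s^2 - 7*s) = 4*sqrt(2)*s^2 + 10*s^2 - 5*s + 16*sqrt(2)*s - 48*sqrt(2)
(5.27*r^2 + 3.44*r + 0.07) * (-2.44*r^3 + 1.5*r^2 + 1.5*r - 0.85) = -12.8588*r^5 - 0.4886*r^4 + 12.8942*r^3 + 0.785500000000001*r^2 - 2.819*r - 0.0595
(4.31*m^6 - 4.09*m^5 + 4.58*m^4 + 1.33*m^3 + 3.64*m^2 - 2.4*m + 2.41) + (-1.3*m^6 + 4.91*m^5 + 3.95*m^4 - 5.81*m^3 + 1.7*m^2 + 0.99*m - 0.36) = 3.01*m^6 + 0.82*m^5 + 8.53*m^4 - 4.48*m^3 + 5.34*m^2 - 1.41*m + 2.05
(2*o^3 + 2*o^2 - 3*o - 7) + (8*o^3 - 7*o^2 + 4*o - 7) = 10*o^3 - 5*o^2 + o - 14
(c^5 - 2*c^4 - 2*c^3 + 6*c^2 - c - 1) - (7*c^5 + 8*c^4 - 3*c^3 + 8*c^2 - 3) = -6*c^5 - 10*c^4 + c^3 - 2*c^2 - c + 2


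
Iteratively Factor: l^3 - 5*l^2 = (l)*(l^2 - 5*l) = l*(l - 5)*(l)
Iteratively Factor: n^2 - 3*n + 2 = (n - 1)*(n - 2)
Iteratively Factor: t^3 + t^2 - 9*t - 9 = (t - 3)*(t^2 + 4*t + 3) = (t - 3)*(t + 3)*(t + 1)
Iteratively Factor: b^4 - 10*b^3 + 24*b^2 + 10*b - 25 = (b - 5)*(b^3 - 5*b^2 - b + 5) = (b - 5)^2*(b^2 - 1) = (b - 5)^2*(b + 1)*(b - 1)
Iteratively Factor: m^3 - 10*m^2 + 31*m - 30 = (m - 3)*(m^2 - 7*m + 10) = (m - 3)*(m - 2)*(m - 5)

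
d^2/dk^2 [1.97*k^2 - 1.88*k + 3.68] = 3.94000000000000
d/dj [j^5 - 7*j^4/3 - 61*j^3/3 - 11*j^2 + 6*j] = 5*j^4 - 28*j^3/3 - 61*j^2 - 22*j + 6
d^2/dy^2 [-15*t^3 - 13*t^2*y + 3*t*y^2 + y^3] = 6*t + 6*y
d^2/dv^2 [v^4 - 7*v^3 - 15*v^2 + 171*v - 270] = 12*v^2 - 42*v - 30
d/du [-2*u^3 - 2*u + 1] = -6*u^2 - 2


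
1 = 1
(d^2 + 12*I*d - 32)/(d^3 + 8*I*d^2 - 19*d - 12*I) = (d + 8*I)/(d^2 + 4*I*d - 3)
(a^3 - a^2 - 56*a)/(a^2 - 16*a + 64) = a*(a + 7)/(a - 8)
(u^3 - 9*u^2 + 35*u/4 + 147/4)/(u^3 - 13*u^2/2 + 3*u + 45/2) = (2*u^2 - 21*u + 49)/(2*(u^2 - 8*u + 15))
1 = 1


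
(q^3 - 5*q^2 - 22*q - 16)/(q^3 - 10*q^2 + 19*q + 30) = (q^2 - 6*q - 16)/(q^2 - 11*q + 30)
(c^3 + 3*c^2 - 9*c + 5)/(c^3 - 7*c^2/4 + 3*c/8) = 8*(c^3 + 3*c^2 - 9*c + 5)/(c*(8*c^2 - 14*c + 3))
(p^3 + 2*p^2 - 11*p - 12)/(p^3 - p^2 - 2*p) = (p^2 + p - 12)/(p*(p - 2))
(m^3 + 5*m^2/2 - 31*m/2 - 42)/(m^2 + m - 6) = (m^2 - m/2 - 14)/(m - 2)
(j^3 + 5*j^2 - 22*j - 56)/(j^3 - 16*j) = (j^2 + 9*j + 14)/(j*(j + 4))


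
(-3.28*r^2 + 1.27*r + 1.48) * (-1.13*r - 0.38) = 3.7064*r^3 - 0.1887*r^2 - 2.155*r - 0.5624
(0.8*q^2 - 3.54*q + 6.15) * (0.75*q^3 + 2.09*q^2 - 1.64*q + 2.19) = 0.6*q^5 - 0.983*q^4 - 4.0981*q^3 + 20.4111*q^2 - 17.8386*q + 13.4685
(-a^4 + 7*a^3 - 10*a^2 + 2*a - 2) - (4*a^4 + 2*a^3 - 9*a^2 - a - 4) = -5*a^4 + 5*a^3 - a^2 + 3*a + 2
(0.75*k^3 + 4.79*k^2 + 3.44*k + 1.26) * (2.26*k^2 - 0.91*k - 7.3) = 1.695*k^5 + 10.1429*k^4 - 2.0595*k^3 - 35.2498*k^2 - 26.2586*k - 9.198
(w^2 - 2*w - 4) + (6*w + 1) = w^2 + 4*w - 3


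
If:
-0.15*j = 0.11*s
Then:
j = -0.733333333333333*s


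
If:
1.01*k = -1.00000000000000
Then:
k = -0.99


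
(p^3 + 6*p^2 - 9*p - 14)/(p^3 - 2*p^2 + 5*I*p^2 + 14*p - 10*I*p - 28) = (p^2 + 8*p + 7)/(p^2 + 5*I*p + 14)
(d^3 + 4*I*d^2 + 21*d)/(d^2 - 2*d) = (d^2 + 4*I*d + 21)/(d - 2)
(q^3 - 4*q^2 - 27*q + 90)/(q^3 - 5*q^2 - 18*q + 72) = (q + 5)/(q + 4)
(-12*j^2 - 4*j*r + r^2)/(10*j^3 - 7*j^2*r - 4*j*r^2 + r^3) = (-6*j + r)/(5*j^2 - 6*j*r + r^2)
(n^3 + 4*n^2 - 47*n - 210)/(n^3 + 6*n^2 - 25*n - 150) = (n - 7)/(n - 5)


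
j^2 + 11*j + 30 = (j + 5)*(j + 6)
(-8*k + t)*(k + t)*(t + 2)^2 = -8*k^2*t^2 - 32*k^2*t - 32*k^2 - 7*k*t^3 - 28*k*t^2 - 28*k*t + t^4 + 4*t^3 + 4*t^2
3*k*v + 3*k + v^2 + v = (3*k + v)*(v + 1)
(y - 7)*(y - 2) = y^2 - 9*y + 14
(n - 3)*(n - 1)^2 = n^3 - 5*n^2 + 7*n - 3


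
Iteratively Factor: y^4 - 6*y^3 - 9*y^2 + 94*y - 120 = (y + 4)*(y^3 - 10*y^2 + 31*y - 30) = (y - 2)*(y + 4)*(y^2 - 8*y + 15) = (y - 3)*(y - 2)*(y + 4)*(y - 5)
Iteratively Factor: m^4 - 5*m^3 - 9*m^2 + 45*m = (m - 5)*(m^3 - 9*m) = (m - 5)*(m - 3)*(m^2 + 3*m) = m*(m - 5)*(m - 3)*(m + 3)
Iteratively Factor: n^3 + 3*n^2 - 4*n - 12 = (n - 2)*(n^2 + 5*n + 6) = (n - 2)*(n + 2)*(n + 3)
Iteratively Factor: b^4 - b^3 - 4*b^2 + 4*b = (b - 1)*(b^3 - 4*b) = (b - 1)*(b + 2)*(b^2 - 2*b) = (b - 2)*(b - 1)*(b + 2)*(b)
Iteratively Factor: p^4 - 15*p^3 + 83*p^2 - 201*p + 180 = (p - 5)*(p^3 - 10*p^2 + 33*p - 36) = (p - 5)*(p - 3)*(p^2 - 7*p + 12) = (p - 5)*(p - 4)*(p - 3)*(p - 3)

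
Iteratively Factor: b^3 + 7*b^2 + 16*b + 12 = (b + 2)*(b^2 + 5*b + 6) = (b + 2)*(b + 3)*(b + 2)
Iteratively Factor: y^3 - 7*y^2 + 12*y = (y - 4)*(y^2 - 3*y) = (y - 4)*(y - 3)*(y)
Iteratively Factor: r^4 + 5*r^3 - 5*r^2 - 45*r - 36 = (r - 3)*(r^3 + 8*r^2 + 19*r + 12) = (r - 3)*(r + 1)*(r^2 + 7*r + 12) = (r - 3)*(r + 1)*(r + 4)*(r + 3)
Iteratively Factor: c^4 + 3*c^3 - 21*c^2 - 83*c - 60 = (c - 5)*(c^3 + 8*c^2 + 19*c + 12) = (c - 5)*(c + 3)*(c^2 + 5*c + 4) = (c - 5)*(c + 1)*(c + 3)*(c + 4)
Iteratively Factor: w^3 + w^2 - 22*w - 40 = (w + 2)*(w^2 - w - 20) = (w + 2)*(w + 4)*(w - 5)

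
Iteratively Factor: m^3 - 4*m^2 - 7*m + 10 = (m + 2)*(m^2 - 6*m + 5) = (m - 5)*(m + 2)*(m - 1)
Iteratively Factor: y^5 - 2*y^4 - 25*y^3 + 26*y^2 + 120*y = (y - 3)*(y^4 + y^3 - 22*y^2 - 40*y) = (y - 3)*(y + 4)*(y^3 - 3*y^2 - 10*y) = (y - 5)*(y - 3)*(y + 4)*(y^2 + 2*y) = y*(y - 5)*(y - 3)*(y + 4)*(y + 2)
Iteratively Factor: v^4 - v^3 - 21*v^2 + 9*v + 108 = (v - 4)*(v^3 + 3*v^2 - 9*v - 27) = (v - 4)*(v + 3)*(v^2 - 9) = (v - 4)*(v - 3)*(v + 3)*(v + 3)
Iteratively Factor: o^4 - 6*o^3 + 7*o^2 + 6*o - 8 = (o - 4)*(o^3 - 2*o^2 - o + 2) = (o - 4)*(o - 2)*(o^2 - 1) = (o - 4)*(o - 2)*(o - 1)*(o + 1)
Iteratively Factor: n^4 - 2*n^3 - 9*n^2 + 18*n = (n - 3)*(n^3 + n^2 - 6*n) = n*(n - 3)*(n^2 + n - 6) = n*(n - 3)*(n - 2)*(n + 3)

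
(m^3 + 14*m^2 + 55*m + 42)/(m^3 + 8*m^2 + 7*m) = (m + 6)/m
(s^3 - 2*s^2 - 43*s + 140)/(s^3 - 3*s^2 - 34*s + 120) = (s + 7)/(s + 6)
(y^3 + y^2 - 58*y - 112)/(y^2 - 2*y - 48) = (y^2 + 9*y + 14)/(y + 6)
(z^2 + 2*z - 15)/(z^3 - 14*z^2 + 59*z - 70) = (z^2 + 2*z - 15)/(z^3 - 14*z^2 + 59*z - 70)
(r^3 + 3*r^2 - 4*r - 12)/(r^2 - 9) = (r^2 - 4)/(r - 3)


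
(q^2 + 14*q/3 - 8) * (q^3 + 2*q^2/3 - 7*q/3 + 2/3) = q^5 + 16*q^4/3 - 65*q^3/9 - 140*q^2/9 + 196*q/9 - 16/3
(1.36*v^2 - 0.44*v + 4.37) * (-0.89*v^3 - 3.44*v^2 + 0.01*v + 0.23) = -1.2104*v^5 - 4.2868*v^4 - 2.3621*v^3 - 14.7244*v^2 - 0.0575*v + 1.0051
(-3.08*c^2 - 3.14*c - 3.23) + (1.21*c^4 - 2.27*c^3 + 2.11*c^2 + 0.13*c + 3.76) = 1.21*c^4 - 2.27*c^3 - 0.97*c^2 - 3.01*c + 0.53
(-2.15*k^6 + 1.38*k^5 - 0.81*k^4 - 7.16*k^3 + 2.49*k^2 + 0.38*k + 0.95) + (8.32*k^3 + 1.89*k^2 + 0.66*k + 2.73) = -2.15*k^6 + 1.38*k^5 - 0.81*k^4 + 1.16*k^3 + 4.38*k^2 + 1.04*k + 3.68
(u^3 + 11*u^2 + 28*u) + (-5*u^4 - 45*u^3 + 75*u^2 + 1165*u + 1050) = -5*u^4 - 44*u^3 + 86*u^2 + 1193*u + 1050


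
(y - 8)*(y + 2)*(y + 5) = y^3 - y^2 - 46*y - 80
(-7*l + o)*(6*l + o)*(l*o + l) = -42*l^3*o - 42*l^3 - l^2*o^2 - l^2*o + l*o^3 + l*o^2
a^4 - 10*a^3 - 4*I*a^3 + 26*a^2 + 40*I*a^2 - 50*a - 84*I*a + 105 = (a - 7)*(a - 3)*(a - 5*I)*(a + I)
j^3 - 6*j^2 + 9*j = j*(j - 3)^2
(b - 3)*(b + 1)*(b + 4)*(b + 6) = b^4 + 8*b^3 + b^2 - 78*b - 72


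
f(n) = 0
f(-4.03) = 0.00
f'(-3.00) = 0.00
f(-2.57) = 0.00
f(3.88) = 0.00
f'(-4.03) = 0.00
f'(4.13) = 0.00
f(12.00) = 0.00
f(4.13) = 0.00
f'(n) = 0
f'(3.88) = 0.00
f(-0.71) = 0.00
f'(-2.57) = 0.00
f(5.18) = 0.00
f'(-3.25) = 0.00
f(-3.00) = 0.00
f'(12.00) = 0.00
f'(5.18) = 0.00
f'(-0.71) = 0.00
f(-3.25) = 0.00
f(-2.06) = 0.00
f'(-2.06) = 0.00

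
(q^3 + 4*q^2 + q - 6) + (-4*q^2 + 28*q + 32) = q^3 + 29*q + 26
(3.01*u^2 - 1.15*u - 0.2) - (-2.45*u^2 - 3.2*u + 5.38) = 5.46*u^2 + 2.05*u - 5.58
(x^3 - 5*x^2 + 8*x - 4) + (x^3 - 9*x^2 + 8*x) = 2*x^3 - 14*x^2 + 16*x - 4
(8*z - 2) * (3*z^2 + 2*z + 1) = 24*z^3 + 10*z^2 + 4*z - 2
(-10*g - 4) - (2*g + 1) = -12*g - 5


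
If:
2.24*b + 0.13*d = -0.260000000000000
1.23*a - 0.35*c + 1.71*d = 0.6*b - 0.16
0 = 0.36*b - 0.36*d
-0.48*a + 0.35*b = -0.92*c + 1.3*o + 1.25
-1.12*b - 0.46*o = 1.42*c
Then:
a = 0.07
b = -0.11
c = 0.34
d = -0.11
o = -0.78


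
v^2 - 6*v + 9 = (v - 3)^2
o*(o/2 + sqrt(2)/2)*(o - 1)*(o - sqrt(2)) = o^4/2 - o^3/2 - o^2 + o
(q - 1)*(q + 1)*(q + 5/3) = q^3 + 5*q^2/3 - q - 5/3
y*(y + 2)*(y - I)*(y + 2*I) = y^4 + 2*y^3 + I*y^3 + 2*y^2 + 2*I*y^2 + 4*y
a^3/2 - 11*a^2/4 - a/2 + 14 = (a/2 + 1)*(a - 4)*(a - 7/2)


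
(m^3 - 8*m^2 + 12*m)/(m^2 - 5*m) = (m^2 - 8*m + 12)/(m - 5)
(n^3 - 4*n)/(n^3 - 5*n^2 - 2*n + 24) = n*(n - 2)/(n^2 - 7*n + 12)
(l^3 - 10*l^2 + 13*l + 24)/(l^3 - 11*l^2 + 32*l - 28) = (l^3 - 10*l^2 + 13*l + 24)/(l^3 - 11*l^2 + 32*l - 28)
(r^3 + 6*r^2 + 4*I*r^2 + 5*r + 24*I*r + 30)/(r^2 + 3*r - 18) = (r^2 + 4*I*r + 5)/(r - 3)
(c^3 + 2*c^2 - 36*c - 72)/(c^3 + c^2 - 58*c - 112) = (c^2 - 36)/(c^2 - c - 56)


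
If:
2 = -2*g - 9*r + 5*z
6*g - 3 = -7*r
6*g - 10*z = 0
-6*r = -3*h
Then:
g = 41/61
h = -18/61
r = -9/61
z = 123/305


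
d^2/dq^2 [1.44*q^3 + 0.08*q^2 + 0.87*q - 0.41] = 8.64*q + 0.16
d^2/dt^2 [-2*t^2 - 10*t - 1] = -4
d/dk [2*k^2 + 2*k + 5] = 4*k + 2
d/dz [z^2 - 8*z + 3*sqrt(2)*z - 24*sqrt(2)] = 2*z - 8 + 3*sqrt(2)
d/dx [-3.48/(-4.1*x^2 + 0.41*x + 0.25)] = (1.4268 - 28.536*x)/(-4.1*x^2 + 0.41*x + 0.25)^2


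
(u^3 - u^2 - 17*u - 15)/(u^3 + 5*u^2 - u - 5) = (u^2 - 2*u - 15)/(u^2 + 4*u - 5)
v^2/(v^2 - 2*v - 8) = v^2/(v^2 - 2*v - 8)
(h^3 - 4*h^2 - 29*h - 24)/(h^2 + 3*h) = h - 7 - 8/h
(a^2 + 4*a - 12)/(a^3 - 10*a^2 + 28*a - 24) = (a + 6)/(a^2 - 8*a + 12)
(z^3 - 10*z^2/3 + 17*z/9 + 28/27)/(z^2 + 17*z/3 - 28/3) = (z^2 - 2*z - 7/9)/(z + 7)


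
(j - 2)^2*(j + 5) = j^3 + j^2 - 16*j + 20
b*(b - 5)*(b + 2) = b^3 - 3*b^2 - 10*b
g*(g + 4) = g^2 + 4*g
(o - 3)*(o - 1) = o^2 - 4*o + 3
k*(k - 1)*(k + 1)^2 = k^4 + k^3 - k^2 - k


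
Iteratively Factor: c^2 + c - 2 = (c - 1)*(c + 2)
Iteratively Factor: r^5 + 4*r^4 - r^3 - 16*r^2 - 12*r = (r)*(r^4 + 4*r^3 - r^2 - 16*r - 12) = r*(r + 1)*(r^3 + 3*r^2 - 4*r - 12) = r*(r - 2)*(r + 1)*(r^2 + 5*r + 6) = r*(r - 2)*(r + 1)*(r + 2)*(r + 3)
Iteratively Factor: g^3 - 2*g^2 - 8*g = (g - 4)*(g^2 + 2*g) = (g - 4)*(g + 2)*(g)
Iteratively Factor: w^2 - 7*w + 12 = (w - 3)*(w - 4)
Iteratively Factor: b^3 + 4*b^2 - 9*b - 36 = (b + 4)*(b^2 - 9) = (b - 3)*(b + 4)*(b + 3)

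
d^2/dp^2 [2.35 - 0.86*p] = 0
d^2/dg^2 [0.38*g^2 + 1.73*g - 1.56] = 0.760000000000000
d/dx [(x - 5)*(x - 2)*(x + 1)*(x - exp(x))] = -x^3*exp(x) + 4*x^3 + 3*x^2*exp(x) - 18*x^2 + 9*x*exp(x) + 6*x - 13*exp(x) + 10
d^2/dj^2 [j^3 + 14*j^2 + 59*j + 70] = 6*j + 28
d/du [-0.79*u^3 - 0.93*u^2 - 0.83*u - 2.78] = -2.37*u^2 - 1.86*u - 0.83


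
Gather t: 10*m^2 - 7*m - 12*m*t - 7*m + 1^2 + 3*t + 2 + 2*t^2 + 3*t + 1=10*m^2 - 14*m + 2*t^2 + t*(6 - 12*m) + 4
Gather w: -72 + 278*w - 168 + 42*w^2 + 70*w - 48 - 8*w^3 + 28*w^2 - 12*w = -8*w^3 + 70*w^2 + 336*w - 288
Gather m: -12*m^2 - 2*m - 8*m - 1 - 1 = -12*m^2 - 10*m - 2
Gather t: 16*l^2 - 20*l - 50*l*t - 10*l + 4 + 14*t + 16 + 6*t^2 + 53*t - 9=16*l^2 - 30*l + 6*t^2 + t*(67 - 50*l) + 11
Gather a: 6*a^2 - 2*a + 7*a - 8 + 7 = 6*a^2 + 5*a - 1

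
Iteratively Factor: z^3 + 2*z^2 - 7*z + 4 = (z - 1)*(z^2 + 3*z - 4) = (z - 1)*(z + 4)*(z - 1)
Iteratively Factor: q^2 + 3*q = (q)*(q + 3)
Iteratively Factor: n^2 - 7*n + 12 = (n - 4)*(n - 3)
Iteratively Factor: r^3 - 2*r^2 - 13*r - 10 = (r + 1)*(r^2 - 3*r - 10) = (r + 1)*(r + 2)*(r - 5)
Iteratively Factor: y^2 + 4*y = (y)*(y + 4)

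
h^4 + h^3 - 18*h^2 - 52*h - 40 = (h - 5)*(h + 2)^3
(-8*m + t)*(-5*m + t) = 40*m^2 - 13*m*t + t^2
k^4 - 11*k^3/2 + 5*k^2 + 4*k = k*(k - 4)*(k - 2)*(k + 1/2)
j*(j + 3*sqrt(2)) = j^2 + 3*sqrt(2)*j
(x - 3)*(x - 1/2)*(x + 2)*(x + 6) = x^4 + 9*x^3/2 - 29*x^2/2 - 30*x + 18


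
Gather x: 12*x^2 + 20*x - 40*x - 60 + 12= 12*x^2 - 20*x - 48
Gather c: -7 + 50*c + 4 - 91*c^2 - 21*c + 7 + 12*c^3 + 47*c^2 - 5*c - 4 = 12*c^3 - 44*c^2 + 24*c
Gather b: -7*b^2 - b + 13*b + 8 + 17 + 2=-7*b^2 + 12*b + 27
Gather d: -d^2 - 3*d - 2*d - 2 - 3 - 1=-d^2 - 5*d - 6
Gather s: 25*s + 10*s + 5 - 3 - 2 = 35*s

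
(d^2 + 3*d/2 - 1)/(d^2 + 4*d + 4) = (d - 1/2)/(d + 2)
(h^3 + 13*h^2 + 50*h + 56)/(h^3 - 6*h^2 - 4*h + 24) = (h^2 + 11*h + 28)/(h^2 - 8*h + 12)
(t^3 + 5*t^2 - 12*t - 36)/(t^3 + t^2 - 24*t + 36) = (t + 2)/(t - 2)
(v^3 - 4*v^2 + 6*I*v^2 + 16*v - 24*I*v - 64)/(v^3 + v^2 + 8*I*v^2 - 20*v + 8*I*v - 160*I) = (v - 2*I)/(v + 5)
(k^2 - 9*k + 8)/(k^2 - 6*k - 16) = (k - 1)/(k + 2)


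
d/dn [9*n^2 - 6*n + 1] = 18*n - 6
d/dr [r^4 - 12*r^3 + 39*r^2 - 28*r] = 4*r^3 - 36*r^2 + 78*r - 28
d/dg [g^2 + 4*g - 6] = 2*g + 4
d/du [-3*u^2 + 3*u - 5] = 3 - 6*u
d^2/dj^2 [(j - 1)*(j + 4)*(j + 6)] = 6*j + 18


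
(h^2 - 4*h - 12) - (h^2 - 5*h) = h - 12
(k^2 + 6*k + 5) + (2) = k^2 + 6*k + 7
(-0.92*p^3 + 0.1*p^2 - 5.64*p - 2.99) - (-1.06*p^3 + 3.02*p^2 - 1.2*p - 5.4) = 0.14*p^3 - 2.92*p^2 - 4.44*p + 2.41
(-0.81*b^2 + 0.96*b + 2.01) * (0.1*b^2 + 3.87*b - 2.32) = -0.081*b^4 - 3.0387*b^3 + 5.7954*b^2 + 5.5515*b - 4.6632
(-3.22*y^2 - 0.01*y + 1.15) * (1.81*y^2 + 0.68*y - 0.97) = -5.8282*y^4 - 2.2077*y^3 + 5.1981*y^2 + 0.7917*y - 1.1155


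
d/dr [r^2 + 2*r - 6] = 2*r + 2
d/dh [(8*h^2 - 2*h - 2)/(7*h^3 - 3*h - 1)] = 2*((1 - 8*h)*(-7*h^3 + 3*h + 1) + 3*(7*h^2 - 1)*(-4*h^2 + h + 1))/(-7*h^3 + 3*h + 1)^2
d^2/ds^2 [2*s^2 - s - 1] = 4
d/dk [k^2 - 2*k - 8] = 2*k - 2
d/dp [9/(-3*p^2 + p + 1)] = 9*(6*p - 1)/(-3*p^2 + p + 1)^2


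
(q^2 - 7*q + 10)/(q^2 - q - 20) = (q - 2)/(q + 4)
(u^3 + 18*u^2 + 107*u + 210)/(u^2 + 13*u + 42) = u + 5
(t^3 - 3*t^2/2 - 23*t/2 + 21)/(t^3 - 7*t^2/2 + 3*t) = (2*t^2 + t - 21)/(t*(2*t - 3))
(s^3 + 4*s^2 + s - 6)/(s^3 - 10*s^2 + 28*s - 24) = (s^3 + 4*s^2 + s - 6)/(s^3 - 10*s^2 + 28*s - 24)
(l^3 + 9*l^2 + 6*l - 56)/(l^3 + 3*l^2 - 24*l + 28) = (l + 4)/(l - 2)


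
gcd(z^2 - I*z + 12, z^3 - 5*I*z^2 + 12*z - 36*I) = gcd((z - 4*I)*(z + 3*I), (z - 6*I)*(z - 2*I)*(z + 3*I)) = z + 3*I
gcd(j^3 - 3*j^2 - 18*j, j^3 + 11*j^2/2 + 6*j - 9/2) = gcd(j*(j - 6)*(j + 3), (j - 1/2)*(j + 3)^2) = j + 3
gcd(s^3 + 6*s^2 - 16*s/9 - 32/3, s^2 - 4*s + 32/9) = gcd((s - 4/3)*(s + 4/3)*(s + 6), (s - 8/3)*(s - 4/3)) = s - 4/3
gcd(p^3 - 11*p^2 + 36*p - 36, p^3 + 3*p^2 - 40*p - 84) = p - 6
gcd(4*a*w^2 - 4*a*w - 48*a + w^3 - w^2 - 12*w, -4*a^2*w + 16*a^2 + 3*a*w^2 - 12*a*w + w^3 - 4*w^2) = 4*a*w - 16*a + w^2 - 4*w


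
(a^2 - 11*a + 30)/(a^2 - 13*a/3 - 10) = 3*(a - 5)/(3*a + 5)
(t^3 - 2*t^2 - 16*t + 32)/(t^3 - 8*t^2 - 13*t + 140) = (t^2 - 6*t + 8)/(t^2 - 12*t + 35)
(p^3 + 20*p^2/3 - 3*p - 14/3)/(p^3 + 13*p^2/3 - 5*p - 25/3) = (3*p^3 + 20*p^2 - 9*p - 14)/(3*p^3 + 13*p^2 - 15*p - 25)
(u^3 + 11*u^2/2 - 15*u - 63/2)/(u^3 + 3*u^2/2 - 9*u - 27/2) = (u + 7)/(u + 3)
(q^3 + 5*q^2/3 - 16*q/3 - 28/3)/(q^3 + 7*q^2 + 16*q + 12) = (q - 7/3)/(q + 3)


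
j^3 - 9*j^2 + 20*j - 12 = (j - 6)*(j - 2)*(j - 1)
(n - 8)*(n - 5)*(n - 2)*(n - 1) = n^4 - 16*n^3 + 81*n^2 - 146*n + 80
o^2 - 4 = (o - 2)*(o + 2)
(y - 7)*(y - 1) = y^2 - 8*y + 7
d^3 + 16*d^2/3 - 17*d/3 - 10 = (d - 5/3)*(d + 1)*(d + 6)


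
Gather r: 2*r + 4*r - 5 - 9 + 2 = 6*r - 12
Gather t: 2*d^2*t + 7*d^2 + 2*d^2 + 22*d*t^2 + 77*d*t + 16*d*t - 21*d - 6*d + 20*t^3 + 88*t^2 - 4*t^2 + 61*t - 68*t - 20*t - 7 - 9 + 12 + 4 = 9*d^2 - 27*d + 20*t^3 + t^2*(22*d + 84) + t*(2*d^2 + 93*d - 27)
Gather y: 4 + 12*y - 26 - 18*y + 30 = 8 - 6*y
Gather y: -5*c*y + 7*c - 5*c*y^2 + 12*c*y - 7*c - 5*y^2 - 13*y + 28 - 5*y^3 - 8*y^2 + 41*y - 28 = -5*y^3 + y^2*(-5*c - 13) + y*(7*c + 28)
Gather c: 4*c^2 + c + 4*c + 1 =4*c^2 + 5*c + 1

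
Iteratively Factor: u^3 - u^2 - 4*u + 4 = (u - 1)*(u^2 - 4) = (u - 1)*(u + 2)*(u - 2)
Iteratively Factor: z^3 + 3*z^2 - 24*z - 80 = (z + 4)*(z^2 - z - 20) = (z - 5)*(z + 4)*(z + 4)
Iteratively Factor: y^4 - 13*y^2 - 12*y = (y)*(y^3 - 13*y - 12) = y*(y + 3)*(y^2 - 3*y - 4) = y*(y + 1)*(y + 3)*(y - 4)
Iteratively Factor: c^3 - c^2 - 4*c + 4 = (c + 2)*(c^2 - 3*c + 2) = (c - 2)*(c + 2)*(c - 1)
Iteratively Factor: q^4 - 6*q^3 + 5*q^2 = (q)*(q^3 - 6*q^2 + 5*q) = q*(q - 5)*(q^2 - q) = q^2*(q - 5)*(q - 1)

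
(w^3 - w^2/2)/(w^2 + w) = w*(2*w - 1)/(2*(w + 1))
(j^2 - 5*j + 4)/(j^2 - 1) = (j - 4)/(j + 1)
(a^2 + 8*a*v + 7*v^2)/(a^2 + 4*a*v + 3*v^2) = (a + 7*v)/(a + 3*v)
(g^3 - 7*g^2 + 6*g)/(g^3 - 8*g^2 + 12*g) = (g - 1)/(g - 2)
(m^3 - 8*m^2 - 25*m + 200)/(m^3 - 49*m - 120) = (m - 5)/(m + 3)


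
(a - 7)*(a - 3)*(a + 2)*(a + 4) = a^4 - 4*a^3 - 31*a^2 + 46*a + 168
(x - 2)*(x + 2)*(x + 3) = x^3 + 3*x^2 - 4*x - 12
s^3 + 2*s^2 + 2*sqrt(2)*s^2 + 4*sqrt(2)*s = s*(s + 2)*(s + 2*sqrt(2))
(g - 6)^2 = g^2 - 12*g + 36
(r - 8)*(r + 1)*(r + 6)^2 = r^4 + 5*r^3 - 56*r^2 - 348*r - 288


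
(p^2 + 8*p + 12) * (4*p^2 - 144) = 4*p^4 + 32*p^3 - 96*p^2 - 1152*p - 1728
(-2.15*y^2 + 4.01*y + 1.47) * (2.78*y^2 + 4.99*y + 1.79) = -5.977*y^4 + 0.419299999999998*y^3 + 20.248*y^2 + 14.5132*y + 2.6313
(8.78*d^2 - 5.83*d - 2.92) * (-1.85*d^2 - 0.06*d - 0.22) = -16.243*d^4 + 10.2587*d^3 + 3.8202*d^2 + 1.4578*d + 0.6424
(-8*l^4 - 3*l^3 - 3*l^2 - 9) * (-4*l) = 32*l^5 + 12*l^4 + 12*l^3 + 36*l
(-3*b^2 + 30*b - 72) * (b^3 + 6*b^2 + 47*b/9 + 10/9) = -3*b^5 + 12*b^4 + 277*b^3/3 - 836*b^2/3 - 1028*b/3 - 80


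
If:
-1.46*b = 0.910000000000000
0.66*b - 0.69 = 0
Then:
No Solution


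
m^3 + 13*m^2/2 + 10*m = m*(m + 5/2)*(m + 4)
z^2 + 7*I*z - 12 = (z + 3*I)*(z + 4*I)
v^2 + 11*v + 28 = (v + 4)*(v + 7)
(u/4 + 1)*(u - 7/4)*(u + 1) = u^3/4 + 13*u^2/16 - 19*u/16 - 7/4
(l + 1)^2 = l^2 + 2*l + 1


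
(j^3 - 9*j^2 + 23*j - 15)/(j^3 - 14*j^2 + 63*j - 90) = (j - 1)/(j - 6)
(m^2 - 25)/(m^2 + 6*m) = (m^2 - 25)/(m*(m + 6))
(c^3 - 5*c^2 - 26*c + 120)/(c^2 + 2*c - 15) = (c^2 - 10*c + 24)/(c - 3)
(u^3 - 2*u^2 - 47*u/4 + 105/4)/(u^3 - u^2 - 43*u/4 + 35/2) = (u - 3)/(u - 2)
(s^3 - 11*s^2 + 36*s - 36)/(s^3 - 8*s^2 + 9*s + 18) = (s - 2)/(s + 1)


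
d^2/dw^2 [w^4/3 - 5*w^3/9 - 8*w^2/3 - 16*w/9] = 4*w^2 - 10*w/3 - 16/3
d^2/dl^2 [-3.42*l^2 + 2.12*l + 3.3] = -6.84000000000000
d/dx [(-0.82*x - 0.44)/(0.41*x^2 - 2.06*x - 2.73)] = (0.3362*x^2 + 0.3608*x + 1.3322)/(0.1681*x^4 - 1.6892*x^3 + 2.005*x^2 + 11.2476*x + 7.4529)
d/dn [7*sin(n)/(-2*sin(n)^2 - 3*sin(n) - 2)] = -14*cos(n)^3/(3*sin(n) - cos(2*n) + 3)^2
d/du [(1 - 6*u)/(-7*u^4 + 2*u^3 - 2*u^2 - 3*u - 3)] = (-126*u^4 + 52*u^3 - 18*u^2 + 4*u + 21)/(49*u^8 - 28*u^7 + 32*u^6 + 34*u^5 + 34*u^4 + 21*u^2 + 18*u + 9)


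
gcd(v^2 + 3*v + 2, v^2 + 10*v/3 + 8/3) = v + 2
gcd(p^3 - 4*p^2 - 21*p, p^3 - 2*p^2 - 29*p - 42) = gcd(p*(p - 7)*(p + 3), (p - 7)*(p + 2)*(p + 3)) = p^2 - 4*p - 21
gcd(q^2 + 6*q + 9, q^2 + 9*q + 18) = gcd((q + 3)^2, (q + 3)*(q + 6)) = q + 3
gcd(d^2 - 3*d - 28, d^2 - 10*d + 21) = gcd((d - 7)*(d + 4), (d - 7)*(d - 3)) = d - 7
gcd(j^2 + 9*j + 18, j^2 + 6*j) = j + 6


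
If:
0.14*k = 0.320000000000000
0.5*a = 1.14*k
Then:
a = 5.21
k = 2.29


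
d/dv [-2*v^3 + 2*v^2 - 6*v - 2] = -6*v^2 + 4*v - 6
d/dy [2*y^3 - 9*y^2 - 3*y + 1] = 6*y^2 - 18*y - 3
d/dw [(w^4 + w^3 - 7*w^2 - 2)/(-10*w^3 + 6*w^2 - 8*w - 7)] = (-10*w^6 + 12*w^5 - 88*w^4 - 44*w^3 - 25*w^2 + 122*w - 16)/(100*w^6 - 120*w^5 + 196*w^4 + 44*w^3 - 20*w^2 + 112*w + 49)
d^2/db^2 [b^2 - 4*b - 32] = 2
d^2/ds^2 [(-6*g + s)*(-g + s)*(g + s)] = -12*g + 6*s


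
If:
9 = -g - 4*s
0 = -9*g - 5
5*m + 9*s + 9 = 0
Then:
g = -5/9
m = 2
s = -19/9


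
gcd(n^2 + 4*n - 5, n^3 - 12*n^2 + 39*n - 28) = n - 1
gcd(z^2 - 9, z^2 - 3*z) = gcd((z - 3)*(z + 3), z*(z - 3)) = z - 3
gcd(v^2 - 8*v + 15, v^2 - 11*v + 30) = v - 5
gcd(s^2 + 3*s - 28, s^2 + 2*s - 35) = s + 7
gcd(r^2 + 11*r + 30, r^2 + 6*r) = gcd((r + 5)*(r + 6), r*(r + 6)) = r + 6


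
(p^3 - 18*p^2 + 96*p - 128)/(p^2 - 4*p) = (p^3 - 18*p^2 + 96*p - 128)/(p*(p - 4))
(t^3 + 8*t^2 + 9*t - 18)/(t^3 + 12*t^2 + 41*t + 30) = (t^2 + 2*t - 3)/(t^2 + 6*t + 5)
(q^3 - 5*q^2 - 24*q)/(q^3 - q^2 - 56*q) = (q + 3)/(q + 7)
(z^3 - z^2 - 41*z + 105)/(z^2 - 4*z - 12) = (-z^3 + z^2 + 41*z - 105)/(-z^2 + 4*z + 12)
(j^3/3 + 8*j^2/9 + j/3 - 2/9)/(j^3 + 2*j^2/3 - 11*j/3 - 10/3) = (3*j^2 + 5*j - 2)/(3*(3*j^2 - j - 10))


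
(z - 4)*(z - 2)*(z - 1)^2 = z^4 - 8*z^3 + 21*z^2 - 22*z + 8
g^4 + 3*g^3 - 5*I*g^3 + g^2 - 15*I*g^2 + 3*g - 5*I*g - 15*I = (g + 3)*(g - 5*I)*(g - I)*(g + I)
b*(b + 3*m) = b^2 + 3*b*m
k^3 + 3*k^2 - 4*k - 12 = (k - 2)*(k + 2)*(k + 3)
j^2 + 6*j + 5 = (j + 1)*(j + 5)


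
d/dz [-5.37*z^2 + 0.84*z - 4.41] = 0.84 - 10.74*z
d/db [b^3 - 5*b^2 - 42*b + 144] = 3*b^2 - 10*b - 42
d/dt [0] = 0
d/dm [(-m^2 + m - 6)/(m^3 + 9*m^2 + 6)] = (3*m*(m + 6)*(m^2 - m + 6) + (1 - 2*m)*(m^3 + 9*m^2 + 6))/(m^3 + 9*m^2 + 6)^2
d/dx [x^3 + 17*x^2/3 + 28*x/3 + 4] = 3*x^2 + 34*x/3 + 28/3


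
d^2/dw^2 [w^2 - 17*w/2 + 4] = 2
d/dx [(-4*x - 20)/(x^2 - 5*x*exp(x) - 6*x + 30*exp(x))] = 4*(-x^2 + 5*x*exp(x) + 6*x - (x + 5)*(5*x*exp(x) - 2*x - 25*exp(x) + 6) - 30*exp(x))/(x^2 - 5*x*exp(x) - 6*x + 30*exp(x))^2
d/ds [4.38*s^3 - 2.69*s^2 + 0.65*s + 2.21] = 13.14*s^2 - 5.38*s + 0.65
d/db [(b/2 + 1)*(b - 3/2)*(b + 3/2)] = 3*b^2/2 + 2*b - 9/8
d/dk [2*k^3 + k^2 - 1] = 2*k*(3*k + 1)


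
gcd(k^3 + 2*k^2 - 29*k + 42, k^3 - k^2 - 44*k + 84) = k^2 + 5*k - 14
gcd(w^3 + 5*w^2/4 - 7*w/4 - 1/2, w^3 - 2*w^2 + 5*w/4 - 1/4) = w - 1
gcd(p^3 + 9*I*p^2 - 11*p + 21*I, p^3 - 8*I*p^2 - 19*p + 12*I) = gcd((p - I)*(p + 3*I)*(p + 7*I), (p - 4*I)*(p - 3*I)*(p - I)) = p - I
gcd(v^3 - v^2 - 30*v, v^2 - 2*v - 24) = v - 6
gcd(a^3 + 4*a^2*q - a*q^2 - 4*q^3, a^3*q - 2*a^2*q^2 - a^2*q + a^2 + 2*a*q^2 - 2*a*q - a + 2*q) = 1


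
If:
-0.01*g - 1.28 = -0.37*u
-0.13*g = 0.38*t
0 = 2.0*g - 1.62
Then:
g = 0.81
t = -0.28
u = 3.48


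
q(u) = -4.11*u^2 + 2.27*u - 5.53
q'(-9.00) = 76.25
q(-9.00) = -358.87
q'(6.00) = -47.05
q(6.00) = -139.87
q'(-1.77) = 16.82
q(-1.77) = -22.42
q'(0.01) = 2.19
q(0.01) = -5.51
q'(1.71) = -11.79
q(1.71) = -13.67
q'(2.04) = -14.50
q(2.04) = -18.00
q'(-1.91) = 17.97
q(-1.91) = -24.86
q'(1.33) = -8.66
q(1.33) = -9.78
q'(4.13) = -31.68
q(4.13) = -66.26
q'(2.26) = -16.31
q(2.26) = -21.39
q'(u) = 2.27 - 8.22*u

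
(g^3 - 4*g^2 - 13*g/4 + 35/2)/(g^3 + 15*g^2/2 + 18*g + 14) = (4*g^2 - 24*g + 35)/(2*(2*g^2 + 11*g + 14))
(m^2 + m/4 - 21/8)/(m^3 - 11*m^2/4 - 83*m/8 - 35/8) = (2*m - 3)/(2*m^2 - 9*m - 5)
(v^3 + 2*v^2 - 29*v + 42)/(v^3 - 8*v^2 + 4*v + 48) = (v^3 + 2*v^2 - 29*v + 42)/(v^3 - 8*v^2 + 4*v + 48)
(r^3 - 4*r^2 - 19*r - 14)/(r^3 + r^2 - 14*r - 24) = (r^2 - 6*r - 7)/(r^2 - r - 12)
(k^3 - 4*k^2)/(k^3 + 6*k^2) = (k - 4)/(k + 6)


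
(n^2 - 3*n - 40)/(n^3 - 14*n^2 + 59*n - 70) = (n^2 - 3*n - 40)/(n^3 - 14*n^2 + 59*n - 70)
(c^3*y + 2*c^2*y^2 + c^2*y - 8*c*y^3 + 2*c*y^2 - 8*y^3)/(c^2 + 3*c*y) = y*(c^3 + 2*c^2*y + c^2 - 8*c*y^2 + 2*c*y - 8*y^2)/(c*(c + 3*y))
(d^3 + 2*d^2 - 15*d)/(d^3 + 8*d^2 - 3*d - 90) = d/(d + 6)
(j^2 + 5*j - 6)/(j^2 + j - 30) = (j - 1)/(j - 5)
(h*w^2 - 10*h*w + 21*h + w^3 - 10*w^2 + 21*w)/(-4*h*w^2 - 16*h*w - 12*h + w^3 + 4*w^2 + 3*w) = (-h*w^2 + 10*h*w - 21*h - w^3 + 10*w^2 - 21*w)/(4*h*w^2 + 16*h*w + 12*h - w^3 - 4*w^2 - 3*w)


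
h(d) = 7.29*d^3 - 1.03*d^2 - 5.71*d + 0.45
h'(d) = 21.87*d^2 - 2.06*d - 5.71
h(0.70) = -1.55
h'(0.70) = 3.56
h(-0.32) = 1.93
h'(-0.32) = -2.81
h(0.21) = -0.73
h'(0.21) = -5.18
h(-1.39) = -13.18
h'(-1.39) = 39.41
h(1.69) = 23.05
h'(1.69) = 53.27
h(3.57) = 298.63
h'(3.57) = 265.67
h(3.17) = 204.22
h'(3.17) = 207.53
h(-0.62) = 1.86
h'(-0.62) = 3.97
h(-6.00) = -1577.01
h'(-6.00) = 793.97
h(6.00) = 1503.75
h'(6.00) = 769.25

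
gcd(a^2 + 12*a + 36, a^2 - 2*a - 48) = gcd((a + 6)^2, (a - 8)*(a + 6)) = a + 6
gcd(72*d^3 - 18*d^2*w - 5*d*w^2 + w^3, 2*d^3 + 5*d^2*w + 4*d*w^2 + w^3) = 1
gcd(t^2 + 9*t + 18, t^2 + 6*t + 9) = t + 3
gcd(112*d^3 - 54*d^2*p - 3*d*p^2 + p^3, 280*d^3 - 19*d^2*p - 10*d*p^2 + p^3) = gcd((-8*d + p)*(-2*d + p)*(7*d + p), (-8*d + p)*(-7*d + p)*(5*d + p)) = -8*d + p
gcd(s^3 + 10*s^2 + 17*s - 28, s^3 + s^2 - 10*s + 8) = s^2 + 3*s - 4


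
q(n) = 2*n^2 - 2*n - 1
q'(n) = 4*n - 2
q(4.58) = 31.79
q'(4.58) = 16.32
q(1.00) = -1.00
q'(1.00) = 2.00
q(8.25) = 118.62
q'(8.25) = 31.00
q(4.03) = 23.42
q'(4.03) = 14.12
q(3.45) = 15.90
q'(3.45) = 11.80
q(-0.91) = 2.48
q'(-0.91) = -5.64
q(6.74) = 76.38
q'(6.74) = 24.96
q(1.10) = -0.78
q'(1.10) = 2.40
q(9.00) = 143.00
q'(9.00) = 34.00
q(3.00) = 11.00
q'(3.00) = 10.00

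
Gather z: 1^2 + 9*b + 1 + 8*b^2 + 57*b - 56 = 8*b^2 + 66*b - 54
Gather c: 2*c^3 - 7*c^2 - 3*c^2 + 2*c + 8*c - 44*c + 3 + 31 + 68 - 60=2*c^3 - 10*c^2 - 34*c + 42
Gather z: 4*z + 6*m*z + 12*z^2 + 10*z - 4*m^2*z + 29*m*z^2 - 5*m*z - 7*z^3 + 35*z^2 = -7*z^3 + z^2*(29*m + 47) + z*(-4*m^2 + m + 14)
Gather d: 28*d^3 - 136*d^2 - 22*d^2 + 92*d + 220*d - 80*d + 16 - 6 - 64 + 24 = 28*d^3 - 158*d^2 + 232*d - 30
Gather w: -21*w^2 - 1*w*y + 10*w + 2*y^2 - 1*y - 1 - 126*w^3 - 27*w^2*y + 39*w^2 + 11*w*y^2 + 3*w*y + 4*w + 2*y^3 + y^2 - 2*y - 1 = -126*w^3 + w^2*(18 - 27*y) + w*(11*y^2 + 2*y + 14) + 2*y^3 + 3*y^2 - 3*y - 2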